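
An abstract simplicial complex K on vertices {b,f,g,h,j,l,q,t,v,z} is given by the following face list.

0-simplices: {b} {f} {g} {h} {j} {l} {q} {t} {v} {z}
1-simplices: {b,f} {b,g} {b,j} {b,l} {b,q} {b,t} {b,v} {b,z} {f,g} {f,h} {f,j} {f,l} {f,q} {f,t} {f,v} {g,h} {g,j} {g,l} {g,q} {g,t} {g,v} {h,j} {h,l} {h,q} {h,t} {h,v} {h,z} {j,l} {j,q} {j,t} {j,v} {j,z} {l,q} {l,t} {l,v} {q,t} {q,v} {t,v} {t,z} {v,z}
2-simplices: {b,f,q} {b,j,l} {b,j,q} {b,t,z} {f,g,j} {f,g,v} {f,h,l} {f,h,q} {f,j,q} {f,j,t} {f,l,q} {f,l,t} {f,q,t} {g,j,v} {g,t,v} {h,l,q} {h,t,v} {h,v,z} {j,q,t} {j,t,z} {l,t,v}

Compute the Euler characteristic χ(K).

n_0=10 n_1=40 n_2=21
χ=+10−40+21=-9

χ(K)=-9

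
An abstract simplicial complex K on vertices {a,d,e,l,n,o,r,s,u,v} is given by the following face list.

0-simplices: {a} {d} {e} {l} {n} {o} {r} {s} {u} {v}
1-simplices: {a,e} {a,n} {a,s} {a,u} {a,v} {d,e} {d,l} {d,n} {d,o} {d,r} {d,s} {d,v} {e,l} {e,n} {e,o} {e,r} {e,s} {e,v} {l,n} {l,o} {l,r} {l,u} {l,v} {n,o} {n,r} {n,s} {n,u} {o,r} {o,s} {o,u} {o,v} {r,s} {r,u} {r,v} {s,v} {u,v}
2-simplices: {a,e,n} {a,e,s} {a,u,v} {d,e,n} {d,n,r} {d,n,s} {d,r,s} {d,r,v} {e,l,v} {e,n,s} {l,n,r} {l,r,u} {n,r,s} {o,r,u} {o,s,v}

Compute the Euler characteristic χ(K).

n_0=10 n_1=36 n_2=15
χ=+10−36+15=-11

χ(K)=-11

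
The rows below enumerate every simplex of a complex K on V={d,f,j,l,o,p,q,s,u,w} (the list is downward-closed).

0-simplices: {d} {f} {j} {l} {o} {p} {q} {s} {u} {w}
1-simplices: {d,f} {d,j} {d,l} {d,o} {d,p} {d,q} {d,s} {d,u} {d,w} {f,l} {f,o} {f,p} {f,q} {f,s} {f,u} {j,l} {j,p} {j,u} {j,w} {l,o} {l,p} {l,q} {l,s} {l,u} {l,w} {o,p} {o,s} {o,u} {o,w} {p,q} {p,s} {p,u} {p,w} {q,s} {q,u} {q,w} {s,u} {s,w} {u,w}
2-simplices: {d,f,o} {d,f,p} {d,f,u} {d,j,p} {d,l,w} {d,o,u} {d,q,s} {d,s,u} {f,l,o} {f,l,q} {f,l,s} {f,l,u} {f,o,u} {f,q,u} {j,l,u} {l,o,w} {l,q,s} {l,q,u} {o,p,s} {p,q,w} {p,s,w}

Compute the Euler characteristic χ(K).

n_0=10 n_1=39 n_2=21
χ=+10−39+21=-8

χ(K)=-8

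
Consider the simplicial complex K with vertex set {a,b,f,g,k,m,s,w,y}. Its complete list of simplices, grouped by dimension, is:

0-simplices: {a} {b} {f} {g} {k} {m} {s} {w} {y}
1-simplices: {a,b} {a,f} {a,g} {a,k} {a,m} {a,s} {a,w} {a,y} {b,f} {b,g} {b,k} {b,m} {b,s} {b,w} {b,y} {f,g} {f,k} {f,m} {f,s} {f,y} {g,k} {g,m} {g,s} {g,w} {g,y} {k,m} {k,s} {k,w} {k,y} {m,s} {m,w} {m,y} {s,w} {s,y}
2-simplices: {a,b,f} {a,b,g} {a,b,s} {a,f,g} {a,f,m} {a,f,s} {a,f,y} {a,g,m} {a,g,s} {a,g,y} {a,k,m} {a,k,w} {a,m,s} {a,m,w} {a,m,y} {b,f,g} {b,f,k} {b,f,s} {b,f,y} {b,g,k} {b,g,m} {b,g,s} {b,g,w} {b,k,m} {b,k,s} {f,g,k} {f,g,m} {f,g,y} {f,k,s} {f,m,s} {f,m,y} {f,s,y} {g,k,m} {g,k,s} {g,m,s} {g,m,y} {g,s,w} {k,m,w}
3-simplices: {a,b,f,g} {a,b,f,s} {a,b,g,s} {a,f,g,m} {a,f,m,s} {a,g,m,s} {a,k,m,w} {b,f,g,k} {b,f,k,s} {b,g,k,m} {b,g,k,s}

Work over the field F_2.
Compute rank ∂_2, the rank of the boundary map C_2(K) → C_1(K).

n_0=9 n_1=34 n_2=38 n_3=11  [Z2]
∂1: piv[ab,af,ag,ak,am,as,aw,ay] rk=8  ker:bf,bg,bk,bm,bs,bw,by,fg,fk,fm,fs,fy,gk,gm,gs,gw,gy,km,ks,kw,ky,ms,mw,my,sw,sy
∂2: piv[abf,abg,abs,afg,afm,afs,afy,agm,ags,agy,akm,akw,ams,amw,amy,bfk,bfy,bgk,bgm,bgw,bkm,bks,fsy,gsw] rk=24  ker:bfg,bfs,bgs,fgk,fgm,fgy,fks,fms,fmy,gkm,gks,gms,gmy,kmw
∂3: piv[abfg,abfs,abgs,afgm,afms,agms,akmw,bfgk,bfks,bgkm,bgks] rk=11
rk∂_2=24

rank∂_2=24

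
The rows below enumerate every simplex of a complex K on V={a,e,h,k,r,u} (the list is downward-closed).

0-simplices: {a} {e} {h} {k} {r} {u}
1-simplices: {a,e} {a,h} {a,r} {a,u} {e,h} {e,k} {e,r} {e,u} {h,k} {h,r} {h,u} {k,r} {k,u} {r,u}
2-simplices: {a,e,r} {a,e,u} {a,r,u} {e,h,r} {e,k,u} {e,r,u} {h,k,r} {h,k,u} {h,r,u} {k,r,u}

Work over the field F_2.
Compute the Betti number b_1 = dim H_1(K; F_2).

b_1=1

n_0=6 n_1=14 n_2=10  [Z2]
∂1: piv[ae,ah,ar,au,ek] rk=5  ker:eh,er,eu,hk,hr,hu,kr,ku,ru
∂2: piv[aer,aeu,aru,ehr,eku,hkr,hku,hru] rk=8  ker:eru,kru
b_1=(14−5)−8=1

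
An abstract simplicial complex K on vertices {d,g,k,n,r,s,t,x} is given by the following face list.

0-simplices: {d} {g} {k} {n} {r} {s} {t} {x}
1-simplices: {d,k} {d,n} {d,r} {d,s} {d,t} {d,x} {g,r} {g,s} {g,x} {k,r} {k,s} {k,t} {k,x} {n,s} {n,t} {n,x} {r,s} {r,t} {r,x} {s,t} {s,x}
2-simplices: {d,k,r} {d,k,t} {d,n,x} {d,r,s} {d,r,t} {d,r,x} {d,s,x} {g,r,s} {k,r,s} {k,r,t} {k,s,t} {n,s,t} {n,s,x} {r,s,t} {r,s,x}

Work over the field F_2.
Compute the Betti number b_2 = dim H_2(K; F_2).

b_2=3

n_0=8 n_1=21 n_2=15  [Z2]
∂1: piv[dk,dn,dr,ds,dt,dx,gr] rk=7  ker:gs,gx,kr,ks,kt,kx,ns,nt,nx,rs,rt,rx,st,sx
∂2: piv[dkr,dkt,dnx,drs,drt,drx,dsx,grs,krs,kst,nst,nsx] rk=12  ker:krt,rst,rsx
b_2=(15−12)−0=3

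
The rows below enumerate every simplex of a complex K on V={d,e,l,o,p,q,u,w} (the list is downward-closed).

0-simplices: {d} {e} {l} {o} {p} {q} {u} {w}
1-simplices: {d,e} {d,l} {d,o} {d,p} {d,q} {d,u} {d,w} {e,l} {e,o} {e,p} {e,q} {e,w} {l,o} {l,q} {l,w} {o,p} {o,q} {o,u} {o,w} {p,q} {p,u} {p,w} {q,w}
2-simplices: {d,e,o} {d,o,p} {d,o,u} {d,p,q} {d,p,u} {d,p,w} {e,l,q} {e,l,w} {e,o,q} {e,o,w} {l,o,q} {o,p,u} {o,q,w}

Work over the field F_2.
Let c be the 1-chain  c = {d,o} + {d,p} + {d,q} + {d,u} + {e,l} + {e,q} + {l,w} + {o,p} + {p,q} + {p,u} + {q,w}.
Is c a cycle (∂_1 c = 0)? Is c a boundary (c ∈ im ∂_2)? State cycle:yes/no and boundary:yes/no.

cycle:yes boundary:yes

n_0=8 n_1=23 n_2=13  [Z2]
∂1: piv[de,dl,do,dp,dq,du,dw] rk=7  ker:el,eo,ep,eq,ew,lo,lq,lw,op,oq,ou,ow,pq,pu,pw,qw
∂2: piv[deo,dop,dou,dpq,dpu,dpw,elq,elw,eoq,eow,loq,oqw] rk=12  ker:opu
∂1c = 0
c vs im∂2: reduces to 0 ⇒ boundary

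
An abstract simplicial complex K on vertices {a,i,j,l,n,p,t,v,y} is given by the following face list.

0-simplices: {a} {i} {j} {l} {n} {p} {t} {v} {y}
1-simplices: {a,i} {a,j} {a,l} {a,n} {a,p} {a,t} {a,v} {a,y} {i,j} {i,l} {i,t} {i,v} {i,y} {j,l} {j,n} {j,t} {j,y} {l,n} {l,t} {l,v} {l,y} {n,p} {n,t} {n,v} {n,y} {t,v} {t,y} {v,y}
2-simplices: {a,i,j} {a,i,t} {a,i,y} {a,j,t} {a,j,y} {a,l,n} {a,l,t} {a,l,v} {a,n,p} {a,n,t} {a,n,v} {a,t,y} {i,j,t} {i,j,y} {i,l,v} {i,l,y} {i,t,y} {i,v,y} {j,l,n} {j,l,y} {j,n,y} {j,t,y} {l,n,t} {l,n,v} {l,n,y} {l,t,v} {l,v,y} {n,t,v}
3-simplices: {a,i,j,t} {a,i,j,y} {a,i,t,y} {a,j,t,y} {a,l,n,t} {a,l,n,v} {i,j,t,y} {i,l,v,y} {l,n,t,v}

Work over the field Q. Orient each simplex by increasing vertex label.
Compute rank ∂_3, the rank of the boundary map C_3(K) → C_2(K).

rank∂_3=8

n_0=9 n_1=28 n_2=28 n_3=9  [Q]
∂1: piv[ai,aj,al,an,ap,at,av,ay] rk=8  ker:ij,il,it,iv,iy,jl,jn,jt,jy,ln,lt,lv,ly,np,nt,nv,ny,tv,ty,vy
∂2: piv[aij,ait,aiy,ajt,ajy,aln,alt,alv,anp,ant,anv,aty,ilv,ily,ivy,jln,jly,jny,ltv] rk=19  ker:ijt,ijy,ity,jty,lnt,lnv,lny,lvy,ntv
∂3: piv[aijt,aijy,aity,ajty,alnt,alnv,ilvy,lntv] rk=8  ker:ijty
rk∂_3=8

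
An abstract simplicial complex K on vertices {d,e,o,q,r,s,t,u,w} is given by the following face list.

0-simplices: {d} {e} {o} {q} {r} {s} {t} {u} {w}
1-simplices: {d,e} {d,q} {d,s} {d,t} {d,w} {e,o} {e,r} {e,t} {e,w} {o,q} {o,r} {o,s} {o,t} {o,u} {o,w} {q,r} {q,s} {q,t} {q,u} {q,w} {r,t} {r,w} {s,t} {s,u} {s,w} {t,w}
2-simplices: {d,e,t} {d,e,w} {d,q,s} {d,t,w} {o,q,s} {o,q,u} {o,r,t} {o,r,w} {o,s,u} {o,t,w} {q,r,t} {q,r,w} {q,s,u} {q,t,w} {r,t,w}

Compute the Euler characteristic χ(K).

n_0=9 n_1=26 n_2=15
χ=+9−26+15=-2

χ(K)=-2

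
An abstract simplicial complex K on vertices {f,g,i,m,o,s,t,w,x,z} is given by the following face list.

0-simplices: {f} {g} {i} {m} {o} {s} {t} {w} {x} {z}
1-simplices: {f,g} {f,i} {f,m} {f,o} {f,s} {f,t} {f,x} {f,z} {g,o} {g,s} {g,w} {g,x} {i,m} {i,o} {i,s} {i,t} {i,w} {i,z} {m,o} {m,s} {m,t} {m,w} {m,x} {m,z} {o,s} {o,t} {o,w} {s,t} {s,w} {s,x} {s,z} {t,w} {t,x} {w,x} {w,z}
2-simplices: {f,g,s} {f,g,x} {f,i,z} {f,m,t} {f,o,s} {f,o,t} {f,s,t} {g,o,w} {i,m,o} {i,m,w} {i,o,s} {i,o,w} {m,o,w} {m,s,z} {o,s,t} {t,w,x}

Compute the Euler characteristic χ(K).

n_0=10 n_1=35 n_2=16
χ=+10−35+16=-9

χ(K)=-9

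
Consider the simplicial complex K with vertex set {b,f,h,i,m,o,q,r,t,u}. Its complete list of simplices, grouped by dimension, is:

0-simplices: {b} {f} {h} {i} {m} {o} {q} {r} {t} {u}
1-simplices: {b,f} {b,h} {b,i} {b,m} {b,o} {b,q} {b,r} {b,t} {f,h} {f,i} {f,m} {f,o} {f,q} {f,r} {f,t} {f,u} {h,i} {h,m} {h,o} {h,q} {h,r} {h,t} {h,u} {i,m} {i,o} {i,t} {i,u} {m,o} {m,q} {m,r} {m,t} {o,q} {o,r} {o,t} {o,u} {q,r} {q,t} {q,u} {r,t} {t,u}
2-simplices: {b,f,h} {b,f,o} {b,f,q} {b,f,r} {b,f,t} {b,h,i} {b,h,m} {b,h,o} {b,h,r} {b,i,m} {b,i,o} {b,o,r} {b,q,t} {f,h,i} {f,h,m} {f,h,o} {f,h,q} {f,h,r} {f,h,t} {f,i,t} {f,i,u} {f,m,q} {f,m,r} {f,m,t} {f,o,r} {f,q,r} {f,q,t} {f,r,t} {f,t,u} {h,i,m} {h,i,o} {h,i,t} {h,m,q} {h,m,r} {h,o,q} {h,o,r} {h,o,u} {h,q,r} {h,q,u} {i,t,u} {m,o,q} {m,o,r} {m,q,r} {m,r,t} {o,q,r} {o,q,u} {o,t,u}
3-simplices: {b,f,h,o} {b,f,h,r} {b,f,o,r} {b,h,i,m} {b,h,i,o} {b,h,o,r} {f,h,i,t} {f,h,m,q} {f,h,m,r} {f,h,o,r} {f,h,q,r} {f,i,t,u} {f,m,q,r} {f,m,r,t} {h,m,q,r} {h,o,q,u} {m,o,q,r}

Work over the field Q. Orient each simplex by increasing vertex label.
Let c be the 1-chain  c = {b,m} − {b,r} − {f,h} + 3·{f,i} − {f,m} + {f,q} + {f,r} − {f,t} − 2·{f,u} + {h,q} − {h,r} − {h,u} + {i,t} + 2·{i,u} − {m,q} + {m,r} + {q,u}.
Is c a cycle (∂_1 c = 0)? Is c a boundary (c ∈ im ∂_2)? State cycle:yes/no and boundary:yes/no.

n_0=10 n_1=40 n_2=47 n_3=17  [Q]
∂1: piv[bf,bh,bi,bm,bo,bq,br,bt,fu] rk=9  ker:fh,fi,fm,fo,fq,fr,ft,hi,hm,ho,hq,hr,ht,hu,im,io,it,iu,mo,mq,mr,mt,oq,or,ot,ou,qr,qt,qu,rt,tu
∂2: piv[bfh,bfo,bfq,bfr,bft,bhi,bhm,bho,bhr,bim,bio,bor,bqt,fhi,fhm,fhq,fht,fit,fiu,fmq,fmr,fmt,fqr,frt,ftu,hoq,hou,hqu,moq,otu] rk=30  ker:fho,fhr,for,fqt,him,hio,hit,hmq,hmr,hor,hqr,itu,mor,mqr,mrt,oqr,oqu
∂3: piv[bfho,bfhr,bfor,bhim,bhio,bhor,fhit,fhmq,fhmr,fhqr,fitu,fmqr,fmrt,hoqu,moqr] rk=15  ker:fhor,hmqr
∂1c = 0
c vs im∂2: reduces to 0 ⇒ boundary

cycle:yes boundary:yes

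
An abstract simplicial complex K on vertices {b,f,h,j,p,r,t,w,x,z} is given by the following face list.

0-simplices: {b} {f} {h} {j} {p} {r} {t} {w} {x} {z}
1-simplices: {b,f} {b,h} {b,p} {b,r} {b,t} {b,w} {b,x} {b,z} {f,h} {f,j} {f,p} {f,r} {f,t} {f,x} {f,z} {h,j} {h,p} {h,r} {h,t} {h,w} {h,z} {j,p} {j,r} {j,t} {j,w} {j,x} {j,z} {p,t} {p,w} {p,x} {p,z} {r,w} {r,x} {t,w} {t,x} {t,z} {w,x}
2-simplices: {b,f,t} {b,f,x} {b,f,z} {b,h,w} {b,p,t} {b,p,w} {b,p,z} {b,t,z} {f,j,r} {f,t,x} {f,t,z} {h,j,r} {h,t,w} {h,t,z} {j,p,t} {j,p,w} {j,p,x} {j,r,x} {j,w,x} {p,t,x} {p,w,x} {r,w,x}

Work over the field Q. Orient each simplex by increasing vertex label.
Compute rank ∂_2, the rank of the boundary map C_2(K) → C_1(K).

n_0=10 n_1=37 n_2=22  [Q]
∂1: piv[bf,bh,bp,br,bt,bw,bx,bz,fj] rk=9  ker:fh,fp,fr,ft,fx,fz,hj,hp,hr,ht,hw,hz,jp,jr,jt,jw,jx,jz,pt,pw,px,pz,rw,rx,tw,tx,tz,wx
∂2: piv[bft,bfx,bfz,bhw,bpt,bpw,bpz,btz,fjr,ftx,hjr,htw,htz,jpt,jpw,jpx,jrx,jwx,ptx,rwx] rk=20  ker:ftz,pwx
rk∂_2=20

rank∂_2=20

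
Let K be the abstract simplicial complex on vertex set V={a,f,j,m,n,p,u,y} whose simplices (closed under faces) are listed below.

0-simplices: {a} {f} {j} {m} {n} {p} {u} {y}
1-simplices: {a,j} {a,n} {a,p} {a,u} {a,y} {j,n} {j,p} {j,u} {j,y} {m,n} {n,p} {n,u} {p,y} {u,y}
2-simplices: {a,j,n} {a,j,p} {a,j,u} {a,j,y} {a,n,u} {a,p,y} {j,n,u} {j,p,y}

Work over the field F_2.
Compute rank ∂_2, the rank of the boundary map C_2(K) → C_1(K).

rank∂_2=6

n_0=8 n_1=14 n_2=8  [Z2]
∂1: piv[aj,an,ap,au,ay,mn] rk=6  ker:jn,jp,ju,jy,np,nu,py,uy
∂2: piv[ajn,ajp,aju,ajy,anu,apy] rk=6  ker:jnu,jpy
rk∂_2=6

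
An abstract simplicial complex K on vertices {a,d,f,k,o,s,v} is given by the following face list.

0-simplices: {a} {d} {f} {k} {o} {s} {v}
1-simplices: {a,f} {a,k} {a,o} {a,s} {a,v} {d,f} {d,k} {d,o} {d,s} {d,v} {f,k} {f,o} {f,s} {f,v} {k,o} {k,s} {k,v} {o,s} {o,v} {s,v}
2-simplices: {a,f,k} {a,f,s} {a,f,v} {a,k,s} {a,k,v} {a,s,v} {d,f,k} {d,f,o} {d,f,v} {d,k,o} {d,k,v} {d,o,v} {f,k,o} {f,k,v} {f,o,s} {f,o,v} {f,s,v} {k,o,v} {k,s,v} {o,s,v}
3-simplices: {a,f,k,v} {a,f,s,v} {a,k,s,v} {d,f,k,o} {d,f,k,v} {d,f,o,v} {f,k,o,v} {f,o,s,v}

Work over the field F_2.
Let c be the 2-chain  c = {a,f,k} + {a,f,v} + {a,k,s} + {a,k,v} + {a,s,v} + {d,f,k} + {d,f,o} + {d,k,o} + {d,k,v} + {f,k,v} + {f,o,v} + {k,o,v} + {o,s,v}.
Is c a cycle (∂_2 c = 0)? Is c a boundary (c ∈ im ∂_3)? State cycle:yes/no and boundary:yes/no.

n_0=7 n_1=20 n_2=20 n_3=8  [Z2]
∂1: piv[af,ak,ao,as,av,df] rk=6  ker:dk,do,ds,dv,fk,fo,fs,fv,ko,ks,kv,os,ov,sv
∂2: piv[afk,afs,afv,aks,akv,asv,dfk,dfo,dfv,dko,dov,fos] rk=12  ker:dkv,fko,fkv,fov,fsv,kov,ksv,osv
∂3: piv[afkv,afsv,aksv,dfko,dfkv,dfov,fkov,fosv] rk=8
∂2c = {a,k} + {a,v} + {d,k} + {d,v} + {f,k} + {f,v} + {k,s} + {o,s} + {o,v}

cycle:no boundary:no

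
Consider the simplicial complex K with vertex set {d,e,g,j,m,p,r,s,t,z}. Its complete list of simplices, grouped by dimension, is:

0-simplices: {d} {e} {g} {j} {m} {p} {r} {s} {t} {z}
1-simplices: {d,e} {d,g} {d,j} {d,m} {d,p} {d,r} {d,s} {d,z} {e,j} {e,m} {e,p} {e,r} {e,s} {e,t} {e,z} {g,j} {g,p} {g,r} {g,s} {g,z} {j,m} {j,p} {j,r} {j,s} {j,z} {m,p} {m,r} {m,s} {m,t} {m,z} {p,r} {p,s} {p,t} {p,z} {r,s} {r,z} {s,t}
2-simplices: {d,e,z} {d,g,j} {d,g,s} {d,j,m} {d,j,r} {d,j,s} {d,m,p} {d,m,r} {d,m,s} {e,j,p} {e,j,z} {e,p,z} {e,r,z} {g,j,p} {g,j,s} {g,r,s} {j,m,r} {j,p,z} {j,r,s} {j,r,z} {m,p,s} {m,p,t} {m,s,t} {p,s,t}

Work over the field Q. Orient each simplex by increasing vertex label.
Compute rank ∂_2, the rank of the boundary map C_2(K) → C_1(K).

n_0=10 n_1=37 n_2=24  [Q]
∂1: piv[de,dg,dj,dm,dp,dr,ds,dz,et] rk=9  ker:ej,em,ep,er,es,ez,gj,gp,gr,gs,gz,jm,jp,jr,js,jz,mp,mr,ms,mt,mz,pr,ps,pt,pz,rs,rz,st
∂2: piv[dez,dgj,dgs,djm,djr,djs,dmp,dmr,dms,ejp,ejz,epz,erz,gjp,grs,jrs,jrz,mps,mpt,mst] rk=20  ker:gjs,jmr,jpz,pst
rk∂_2=20

rank∂_2=20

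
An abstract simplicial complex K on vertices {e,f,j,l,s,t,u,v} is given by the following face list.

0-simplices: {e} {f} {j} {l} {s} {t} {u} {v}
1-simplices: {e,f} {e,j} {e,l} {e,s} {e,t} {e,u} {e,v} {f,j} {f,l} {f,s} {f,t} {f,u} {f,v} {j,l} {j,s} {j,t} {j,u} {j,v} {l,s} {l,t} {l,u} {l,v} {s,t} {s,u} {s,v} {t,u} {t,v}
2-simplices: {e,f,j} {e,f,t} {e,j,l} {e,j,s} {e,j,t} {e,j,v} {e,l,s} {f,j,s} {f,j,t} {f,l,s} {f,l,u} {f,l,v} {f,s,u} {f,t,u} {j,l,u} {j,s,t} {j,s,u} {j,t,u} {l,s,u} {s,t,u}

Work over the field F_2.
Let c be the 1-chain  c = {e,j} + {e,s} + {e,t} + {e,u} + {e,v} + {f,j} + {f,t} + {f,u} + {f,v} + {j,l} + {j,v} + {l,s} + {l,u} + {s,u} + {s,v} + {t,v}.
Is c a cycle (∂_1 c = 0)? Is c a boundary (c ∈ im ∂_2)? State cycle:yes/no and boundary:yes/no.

n_0=8 n_1=27 n_2=20  [Z2]
∂1: piv[ef,ej,el,es,et,eu,ev] rk=7  ker:fj,fl,fs,ft,fu,fv,jl,js,jt,ju,jv,ls,lt,lu,lv,st,su,sv,tu,tv
∂2: piv[efj,eft,ejl,ejs,ejt,ejv,els,fjs,fls,flu,flv,fsu,ftu,jlu,jst] rk=15  ker:fjt,jsu,jtu,lsu,stu
∂1c = {e} + {l} + {t} + {v}

cycle:no boundary:no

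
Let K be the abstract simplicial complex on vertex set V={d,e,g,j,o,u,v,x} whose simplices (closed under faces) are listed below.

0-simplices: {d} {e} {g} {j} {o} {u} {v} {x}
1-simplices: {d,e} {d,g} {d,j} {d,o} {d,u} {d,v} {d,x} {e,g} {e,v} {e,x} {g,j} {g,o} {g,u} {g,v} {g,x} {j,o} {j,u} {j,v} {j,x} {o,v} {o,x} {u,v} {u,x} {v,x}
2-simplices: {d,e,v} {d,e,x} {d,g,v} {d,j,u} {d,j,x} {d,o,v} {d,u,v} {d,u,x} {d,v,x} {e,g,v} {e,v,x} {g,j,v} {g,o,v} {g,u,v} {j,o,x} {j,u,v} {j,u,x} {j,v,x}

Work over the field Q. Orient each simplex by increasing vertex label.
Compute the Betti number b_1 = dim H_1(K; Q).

b_1=2

n_0=8 n_1=24 n_2=18  [Q]
∂1: piv[de,dg,dj,do,du,dv,dx] rk=7  ker:eg,ev,ex,gj,go,gu,gv,gx,jo,ju,jv,jx,ov,ox,uv,ux,vx
∂2: piv[dev,dex,dgv,dju,djx,dov,duv,dux,dvx,egv,gjv,gov,guv,jox,juv] rk=15  ker:evx,jux,jvx
b_1=(24−7)−15=2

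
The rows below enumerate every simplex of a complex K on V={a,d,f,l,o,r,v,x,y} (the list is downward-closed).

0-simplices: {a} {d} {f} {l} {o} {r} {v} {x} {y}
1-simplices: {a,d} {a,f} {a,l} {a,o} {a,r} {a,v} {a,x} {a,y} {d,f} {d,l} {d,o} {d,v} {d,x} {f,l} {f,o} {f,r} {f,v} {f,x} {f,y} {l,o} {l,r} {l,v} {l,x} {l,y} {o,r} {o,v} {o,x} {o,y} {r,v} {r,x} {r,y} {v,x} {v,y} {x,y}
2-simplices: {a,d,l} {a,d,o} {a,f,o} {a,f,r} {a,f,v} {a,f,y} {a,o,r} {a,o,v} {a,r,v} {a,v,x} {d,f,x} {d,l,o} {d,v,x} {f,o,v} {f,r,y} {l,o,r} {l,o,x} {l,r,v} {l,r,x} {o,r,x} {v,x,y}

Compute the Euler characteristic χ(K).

n_0=9 n_1=34 n_2=21
χ=+9−34+21=-4

χ(K)=-4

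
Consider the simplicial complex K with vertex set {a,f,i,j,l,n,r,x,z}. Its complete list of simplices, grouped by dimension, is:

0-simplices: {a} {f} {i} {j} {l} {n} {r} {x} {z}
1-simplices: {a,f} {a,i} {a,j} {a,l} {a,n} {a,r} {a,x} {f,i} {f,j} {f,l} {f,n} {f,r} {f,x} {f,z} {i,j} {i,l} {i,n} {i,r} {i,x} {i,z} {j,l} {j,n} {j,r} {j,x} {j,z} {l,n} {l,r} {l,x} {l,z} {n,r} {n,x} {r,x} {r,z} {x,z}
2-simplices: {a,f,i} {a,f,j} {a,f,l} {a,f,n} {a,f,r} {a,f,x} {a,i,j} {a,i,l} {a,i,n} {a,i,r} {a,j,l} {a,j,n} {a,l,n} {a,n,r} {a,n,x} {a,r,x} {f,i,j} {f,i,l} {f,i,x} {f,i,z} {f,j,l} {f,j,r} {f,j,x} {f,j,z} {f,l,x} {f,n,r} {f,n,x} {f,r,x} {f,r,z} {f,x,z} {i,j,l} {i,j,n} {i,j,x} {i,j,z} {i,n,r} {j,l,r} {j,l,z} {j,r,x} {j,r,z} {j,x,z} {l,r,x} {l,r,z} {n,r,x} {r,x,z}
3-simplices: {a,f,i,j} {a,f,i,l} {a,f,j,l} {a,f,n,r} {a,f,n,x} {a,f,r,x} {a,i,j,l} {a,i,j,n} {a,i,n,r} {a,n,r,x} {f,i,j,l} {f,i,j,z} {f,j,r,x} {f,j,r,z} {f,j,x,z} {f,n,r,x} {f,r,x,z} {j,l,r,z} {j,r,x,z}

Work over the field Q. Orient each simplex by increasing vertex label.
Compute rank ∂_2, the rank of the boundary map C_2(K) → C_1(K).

n_0=9 n_1=34 n_2=44 n_3=19  [Q]
∂1: piv[af,ai,aj,al,an,ar,ax,fz] rk=8  ker:fi,fj,fl,fn,fr,fx,ij,il,in,ir,ix,iz,jl,jn,jr,jx,jz,ln,lr,lx,lz,nr,nx,rx,rz,xz
∂2: piv[afi,afj,afl,afn,afr,afx,aij,ail,ain,air,ajl,ajn,aln,anr,anx,arx,fix,fiz,fjr,fjx,fjz,flx,frz,fxz,jlr,jlz] rk=26  ker:fij,fil,fjl,fnr,fnx,frx,ijl,ijn,ijx,ijz,inr,jrx,jrz,jxz,lrx,lrz,nrx,rxz
∂3: piv[afij,afil,afjl,afnr,afnx,afrx,aijl,aijn,ainr,anrx,fijz,fjrx,fjrz,fjxz,frxz,jlrz] rk=16  ker:fijl,fnrx,jrxz
rk∂_2=26

rank∂_2=26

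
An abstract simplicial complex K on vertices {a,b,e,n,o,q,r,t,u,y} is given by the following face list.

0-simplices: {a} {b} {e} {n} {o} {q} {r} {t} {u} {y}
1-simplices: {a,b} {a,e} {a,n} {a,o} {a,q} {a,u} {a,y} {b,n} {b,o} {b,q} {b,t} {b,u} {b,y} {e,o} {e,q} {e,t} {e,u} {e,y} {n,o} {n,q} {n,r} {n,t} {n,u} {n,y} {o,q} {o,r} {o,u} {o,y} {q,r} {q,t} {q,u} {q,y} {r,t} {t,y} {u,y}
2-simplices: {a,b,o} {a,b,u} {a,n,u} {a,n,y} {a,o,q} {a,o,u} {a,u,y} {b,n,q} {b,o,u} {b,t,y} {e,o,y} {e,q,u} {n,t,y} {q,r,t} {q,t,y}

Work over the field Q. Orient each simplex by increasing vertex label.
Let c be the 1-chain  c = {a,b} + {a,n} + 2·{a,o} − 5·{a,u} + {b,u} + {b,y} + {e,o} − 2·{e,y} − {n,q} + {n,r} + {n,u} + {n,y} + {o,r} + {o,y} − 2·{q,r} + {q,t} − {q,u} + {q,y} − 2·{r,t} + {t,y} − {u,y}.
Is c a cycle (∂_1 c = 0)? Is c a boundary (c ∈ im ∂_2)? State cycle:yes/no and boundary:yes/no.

n_0=10 n_1=35 n_2=15  [Q]
∂1: piv[ab,ae,an,ao,aq,au,ay,bt,nr] rk=9  ker:bn,bo,bq,bu,by,eo,eq,et,eu,ey,no,nq,nt,nu,ny,oq,or,ou,oy,qr,qt,qu,qy,rt,ty,uy
∂2: piv[abo,abu,anu,any,aoq,aou,auy,bnq,bty,eoy,equ,nty,qrt,qty] rk=14  ker:bou
∂1c = {a} − {b} + {e} − {n} + {o} + 2·{r} − 2·{t} − 3·{u} + 2·{y}

cycle:no boundary:no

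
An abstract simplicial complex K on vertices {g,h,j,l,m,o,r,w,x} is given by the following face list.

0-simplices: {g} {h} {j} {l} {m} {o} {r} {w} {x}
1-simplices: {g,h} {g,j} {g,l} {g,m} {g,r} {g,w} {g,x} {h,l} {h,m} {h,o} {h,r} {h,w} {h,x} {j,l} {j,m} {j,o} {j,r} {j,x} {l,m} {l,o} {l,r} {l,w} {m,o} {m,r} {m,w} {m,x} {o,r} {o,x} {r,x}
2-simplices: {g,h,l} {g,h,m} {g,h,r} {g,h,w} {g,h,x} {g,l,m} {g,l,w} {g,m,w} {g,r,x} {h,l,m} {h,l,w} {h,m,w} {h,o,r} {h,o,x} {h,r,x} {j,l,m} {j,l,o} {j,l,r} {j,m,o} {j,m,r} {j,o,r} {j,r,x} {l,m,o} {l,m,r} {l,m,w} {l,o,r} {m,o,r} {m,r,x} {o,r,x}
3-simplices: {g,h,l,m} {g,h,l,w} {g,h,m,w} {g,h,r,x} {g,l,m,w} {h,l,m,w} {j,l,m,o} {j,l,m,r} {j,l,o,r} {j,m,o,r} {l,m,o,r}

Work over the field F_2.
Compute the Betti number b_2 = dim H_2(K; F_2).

b_2=1

n_0=9 n_1=29 n_2=29 n_3=11  [Z2]
∂1: piv[gh,gj,gl,gm,gr,gw,gx,ho] rk=8  ker:hl,hm,hr,hw,hx,jl,jm,jo,jr,jx,lm,lo,lr,lw,mo,mr,mw,mx,or,ox,rx
∂2: piv[ghl,ghm,ghr,ghw,ghx,glm,glw,gmw,grx,hor,hox,jlm,jlo,jlr,jmo,jmr,jor,jrx,mrx] rk=19  ker:hlm,hlw,hmw,hrx,lmo,lmr,lmw,lor,mor,orx
∂3: piv[ghlm,ghlw,ghmw,ghrx,glmw,jlmo,jlmr,jlor,jmor] rk=9  ker:hlmw,lmor
b_2=(29−19)−9=1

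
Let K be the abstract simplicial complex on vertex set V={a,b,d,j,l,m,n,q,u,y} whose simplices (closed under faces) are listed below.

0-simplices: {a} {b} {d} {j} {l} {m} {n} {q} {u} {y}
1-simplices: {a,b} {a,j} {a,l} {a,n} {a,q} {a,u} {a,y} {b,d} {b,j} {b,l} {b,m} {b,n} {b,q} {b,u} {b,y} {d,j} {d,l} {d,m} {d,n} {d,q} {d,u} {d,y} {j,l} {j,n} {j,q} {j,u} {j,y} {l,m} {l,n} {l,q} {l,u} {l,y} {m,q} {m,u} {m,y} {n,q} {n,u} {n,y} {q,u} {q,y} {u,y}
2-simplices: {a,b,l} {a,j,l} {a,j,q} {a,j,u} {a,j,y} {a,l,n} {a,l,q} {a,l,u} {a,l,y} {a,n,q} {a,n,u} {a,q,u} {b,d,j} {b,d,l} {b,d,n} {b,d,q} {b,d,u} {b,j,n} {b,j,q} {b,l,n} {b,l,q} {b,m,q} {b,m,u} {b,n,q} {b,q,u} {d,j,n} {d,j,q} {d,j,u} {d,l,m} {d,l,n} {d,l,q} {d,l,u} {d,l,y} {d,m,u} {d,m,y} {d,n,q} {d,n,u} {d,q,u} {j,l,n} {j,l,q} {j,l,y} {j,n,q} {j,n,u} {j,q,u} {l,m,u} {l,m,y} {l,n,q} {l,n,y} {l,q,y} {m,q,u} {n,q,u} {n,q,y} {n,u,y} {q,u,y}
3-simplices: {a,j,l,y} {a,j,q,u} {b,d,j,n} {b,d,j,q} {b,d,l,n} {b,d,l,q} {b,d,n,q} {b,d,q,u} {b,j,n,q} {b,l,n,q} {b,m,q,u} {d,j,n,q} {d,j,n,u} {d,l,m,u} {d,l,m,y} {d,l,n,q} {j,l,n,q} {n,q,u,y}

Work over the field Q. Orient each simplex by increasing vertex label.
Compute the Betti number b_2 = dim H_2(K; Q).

b_2=7

n_0=10 n_1=41 n_2=54 n_3=18  [Q]
∂1: piv[ab,aj,al,an,aq,au,ay,bd,bm] rk=9  ker:bj,bl,bn,bq,bu,by,dj,dl,dm,dn,dq,du,dy,jl,jn,jq,ju,jy,lm,ln,lq,lu,ly,mq,mu,my,nq,nu,ny,qu,qy,uy
∂2: piv[abl,ajl,ajq,aju,ajy,aln,alq,alu,aly,anq,anu,aqu,bdj,bdl,bdn,bdq,bdu,bjn,bjq,bln,blq,bmq,bmu,bqu,dlm,dly,dmu,dmy,lny,lqy,nuy] rk=31  ker:bnq,djn,djq,dju,dln,dlq,dlu,dnq,dnu,dqu,jln,jlq,jly,jnq,jnu,jqu,lmu,lmy,lnq,mqu,nqu,nqy,quy
∂3: piv[ajly,ajqu,bdjn,bdjq,bdln,bdlq,bdnq,bdqu,bjnq,blnq,bmqu,djnu,dlmu,dlmy,jlnq,nquy] rk=16  ker:djnq,dlnq
b_2=(54−31)−16=7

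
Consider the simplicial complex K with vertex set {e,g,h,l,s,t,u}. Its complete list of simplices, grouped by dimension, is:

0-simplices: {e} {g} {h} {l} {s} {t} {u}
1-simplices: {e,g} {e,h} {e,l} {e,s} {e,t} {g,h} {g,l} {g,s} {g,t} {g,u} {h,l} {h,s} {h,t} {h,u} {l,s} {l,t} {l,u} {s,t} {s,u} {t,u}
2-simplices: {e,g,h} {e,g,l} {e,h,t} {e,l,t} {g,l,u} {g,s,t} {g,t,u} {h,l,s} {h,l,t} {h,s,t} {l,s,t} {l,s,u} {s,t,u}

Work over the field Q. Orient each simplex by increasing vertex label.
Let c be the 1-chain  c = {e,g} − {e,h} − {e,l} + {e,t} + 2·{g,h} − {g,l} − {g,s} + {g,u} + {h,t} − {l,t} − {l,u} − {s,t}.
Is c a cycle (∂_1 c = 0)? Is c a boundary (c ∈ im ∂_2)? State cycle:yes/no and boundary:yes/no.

n_0=7 n_1=20 n_2=13  [Q]
∂1: piv[eg,eh,el,es,et,gu] rk=6  ker:gh,gl,gs,gt,hl,hs,ht,hu,ls,lt,lu,st,su,tu
∂2: piv[egh,egl,eht,elt,glu,gst,gtu,hls,hlt,hst,lsu,stu] rk=12  ker:lst
∂1c = 0
c vs im∂2: reduces to 0 ⇒ boundary

cycle:yes boundary:yes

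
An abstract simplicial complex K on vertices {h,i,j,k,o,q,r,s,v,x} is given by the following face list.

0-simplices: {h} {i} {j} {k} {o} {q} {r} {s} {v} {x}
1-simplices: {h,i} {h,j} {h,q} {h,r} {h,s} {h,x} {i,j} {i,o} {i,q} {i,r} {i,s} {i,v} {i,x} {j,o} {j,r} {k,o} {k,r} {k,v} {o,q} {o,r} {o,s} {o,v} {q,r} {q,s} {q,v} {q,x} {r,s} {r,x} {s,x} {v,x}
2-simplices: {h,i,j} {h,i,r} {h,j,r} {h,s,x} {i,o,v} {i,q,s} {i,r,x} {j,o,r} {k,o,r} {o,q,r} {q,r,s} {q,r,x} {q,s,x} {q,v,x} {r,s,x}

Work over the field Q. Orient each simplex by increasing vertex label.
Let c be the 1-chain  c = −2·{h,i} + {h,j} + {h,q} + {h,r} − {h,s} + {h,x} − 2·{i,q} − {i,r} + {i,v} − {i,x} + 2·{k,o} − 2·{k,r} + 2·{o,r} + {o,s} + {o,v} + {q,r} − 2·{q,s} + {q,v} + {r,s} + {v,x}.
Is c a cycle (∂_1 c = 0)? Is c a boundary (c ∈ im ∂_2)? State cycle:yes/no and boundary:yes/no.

n_0=10 n_1=30 n_2=15  [Q]
∂1: piv[hi,hj,hq,hr,hs,hx,io,iv,ko] rk=9  ker:ij,iq,ir,is,ix,jo,jr,kr,kv,oq,or,os,ov,qr,qs,qv,qx,rs,rx,sx,vx
∂2: piv[hij,hir,hjr,hsx,iov,iqs,irx,jor,kor,oqr,qrs,qrx,qsx,qvx] rk=14  ker:rsx
∂1c = −{h} + {i} + {j} − 2·{o} − {q} − {s} + 2·{v} + {x}

cycle:no boundary:no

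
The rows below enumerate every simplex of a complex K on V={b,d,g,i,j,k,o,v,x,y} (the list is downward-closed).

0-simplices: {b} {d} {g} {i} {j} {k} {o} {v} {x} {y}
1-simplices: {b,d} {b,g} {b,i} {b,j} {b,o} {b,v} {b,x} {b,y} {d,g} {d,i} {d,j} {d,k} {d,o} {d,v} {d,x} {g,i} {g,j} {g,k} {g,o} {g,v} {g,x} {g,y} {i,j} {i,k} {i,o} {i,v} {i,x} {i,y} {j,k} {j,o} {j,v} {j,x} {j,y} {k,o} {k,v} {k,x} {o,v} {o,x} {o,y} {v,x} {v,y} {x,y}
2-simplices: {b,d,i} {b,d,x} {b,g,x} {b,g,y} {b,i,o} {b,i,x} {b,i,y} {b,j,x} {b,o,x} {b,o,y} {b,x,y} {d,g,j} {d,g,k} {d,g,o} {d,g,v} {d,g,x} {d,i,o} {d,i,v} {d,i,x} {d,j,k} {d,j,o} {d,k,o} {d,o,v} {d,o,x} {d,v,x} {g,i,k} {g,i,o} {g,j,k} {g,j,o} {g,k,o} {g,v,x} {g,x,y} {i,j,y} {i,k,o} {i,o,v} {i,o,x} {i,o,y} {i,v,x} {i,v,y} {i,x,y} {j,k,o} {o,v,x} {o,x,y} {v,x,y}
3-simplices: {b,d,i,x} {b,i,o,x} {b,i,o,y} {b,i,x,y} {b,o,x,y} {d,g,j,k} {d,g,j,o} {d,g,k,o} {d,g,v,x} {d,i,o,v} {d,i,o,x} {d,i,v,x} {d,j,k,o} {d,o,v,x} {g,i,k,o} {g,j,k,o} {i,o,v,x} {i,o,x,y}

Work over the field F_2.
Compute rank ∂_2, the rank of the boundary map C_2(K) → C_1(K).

rank∂_2=27

n_0=10 n_1=42 n_2=44 n_3=18  [Z2]
∂1: piv[bd,bg,bi,bj,bo,bv,bx,by,dk] rk=9  ker:dg,di,dj,do,dv,dx,gi,gj,gk,go,gv,gx,gy,ij,ik,io,iv,ix,iy,jk,jo,jv,jx,jy,ko,kv,kx,ov,ox,oy,vx,vy,xy
∂2: piv[bdi,bdx,bgx,bgy,bio,bix,biy,bjx,box,boy,bxy,dgj,dgk,dgo,dgv,dgx,dio,div,djk,djo,dko,dov,dvx,gik,gio,ijy,ivy] rk=27  ker:dix,dox,gjk,gjo,gko,gvx,gxy,iko,iov,iox,ioy,ivx,ixy,jko,ovx,oxy,vxy
∂3: piv[bdix,biox,bioy,bixy,boxy,dgjk,dgjo,dgko,dgvx,diov,diox,divx,djko,dovx,giko] rk=15  ker:gjko,iovx,ioxy
rk∂_2=27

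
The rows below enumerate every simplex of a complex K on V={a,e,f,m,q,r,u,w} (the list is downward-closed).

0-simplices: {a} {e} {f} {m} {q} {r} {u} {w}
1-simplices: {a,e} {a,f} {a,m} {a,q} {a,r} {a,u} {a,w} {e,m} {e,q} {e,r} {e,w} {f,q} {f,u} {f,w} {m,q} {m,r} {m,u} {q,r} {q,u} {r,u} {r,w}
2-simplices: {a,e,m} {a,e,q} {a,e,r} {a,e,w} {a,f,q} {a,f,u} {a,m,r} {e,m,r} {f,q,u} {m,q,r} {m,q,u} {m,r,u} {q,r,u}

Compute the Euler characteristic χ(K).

χ(K)=0

n_0=8 n_1=21 n_2=13
χ=+8−21+13=0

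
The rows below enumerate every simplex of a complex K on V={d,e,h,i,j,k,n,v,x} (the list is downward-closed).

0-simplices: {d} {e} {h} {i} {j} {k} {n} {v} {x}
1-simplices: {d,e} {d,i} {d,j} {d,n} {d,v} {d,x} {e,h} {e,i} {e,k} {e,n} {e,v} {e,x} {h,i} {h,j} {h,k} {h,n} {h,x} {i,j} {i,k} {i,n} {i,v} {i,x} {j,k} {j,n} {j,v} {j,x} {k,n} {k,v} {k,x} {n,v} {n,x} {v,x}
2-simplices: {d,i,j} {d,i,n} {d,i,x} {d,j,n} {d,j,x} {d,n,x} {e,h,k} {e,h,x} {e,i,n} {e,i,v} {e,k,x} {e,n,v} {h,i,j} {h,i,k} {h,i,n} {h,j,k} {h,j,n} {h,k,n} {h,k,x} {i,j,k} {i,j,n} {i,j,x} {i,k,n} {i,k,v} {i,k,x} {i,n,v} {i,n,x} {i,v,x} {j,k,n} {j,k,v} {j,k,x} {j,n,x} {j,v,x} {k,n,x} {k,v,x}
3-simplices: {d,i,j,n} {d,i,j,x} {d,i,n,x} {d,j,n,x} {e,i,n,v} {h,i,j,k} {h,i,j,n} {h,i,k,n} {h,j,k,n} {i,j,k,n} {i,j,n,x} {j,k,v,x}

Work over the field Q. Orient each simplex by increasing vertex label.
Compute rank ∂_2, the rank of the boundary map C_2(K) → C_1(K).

rank∂_2=21

n_0=9 n_1=32 n_2=35 n_3=12  [Q]
∂1: piv[de,di,dj,dn,dv,dx,eh,ek] rk=8  ker:ei,en,ev,ex,hi,hj,hk,hn,hx,ij,ik,in,iv,ix,jk,jn,jv,jx,kn,kv,kx,nv,nx,vx
∂2: piv[dij,din,dix,djn,djx,dnx,ehk,ehx,ein,eiv,ekx,env,hij,hik,hin,hjk,hkn,ikv,ikx,ivx,jkv] rk=21  ker:hjn,hkx,ijk,ijn,ijx,ikn,inv,inx,jkn,jkx,jnx,jvx,knx,kvx
∂3: piv[dijn,dijx,dinx,djnx,einv,hijk,hijn,hikn,hjkn,jkvx] rk=10  ker:ijkn,ijnx
rk∂_2=21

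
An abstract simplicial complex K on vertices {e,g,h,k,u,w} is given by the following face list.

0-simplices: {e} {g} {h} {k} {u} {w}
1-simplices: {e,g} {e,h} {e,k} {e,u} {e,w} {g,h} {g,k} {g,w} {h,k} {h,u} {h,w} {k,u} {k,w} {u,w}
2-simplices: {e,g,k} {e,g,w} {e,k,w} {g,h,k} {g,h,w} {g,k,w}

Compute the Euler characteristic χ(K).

n_0=6 n_1=14 n_2=6
χ=+6−14+6=-2

χ(K)=-2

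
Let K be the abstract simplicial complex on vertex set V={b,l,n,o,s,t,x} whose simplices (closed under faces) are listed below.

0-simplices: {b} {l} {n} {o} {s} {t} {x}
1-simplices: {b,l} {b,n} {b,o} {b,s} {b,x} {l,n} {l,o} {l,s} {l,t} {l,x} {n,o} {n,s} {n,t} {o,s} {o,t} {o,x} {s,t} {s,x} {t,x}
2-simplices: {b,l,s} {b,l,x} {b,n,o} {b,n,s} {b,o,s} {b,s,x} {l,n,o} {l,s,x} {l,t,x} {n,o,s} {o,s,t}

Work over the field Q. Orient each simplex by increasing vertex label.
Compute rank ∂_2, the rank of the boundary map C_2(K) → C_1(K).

rank∂_2=9

n_0=7 n_1=19 n_2=11  [Q]
∂1: piv[bl,bn,bo,bs,bx,lt] rk=6  ker:ln,lo,ls,lx,no,ns,nt,os,ot,ox,st,sx,tx
∂2: piv[bls,blx,bno,bns,bos,bsx,lno,ltx,ost] rk=9  ker:lsx,nos
rk∂_2=9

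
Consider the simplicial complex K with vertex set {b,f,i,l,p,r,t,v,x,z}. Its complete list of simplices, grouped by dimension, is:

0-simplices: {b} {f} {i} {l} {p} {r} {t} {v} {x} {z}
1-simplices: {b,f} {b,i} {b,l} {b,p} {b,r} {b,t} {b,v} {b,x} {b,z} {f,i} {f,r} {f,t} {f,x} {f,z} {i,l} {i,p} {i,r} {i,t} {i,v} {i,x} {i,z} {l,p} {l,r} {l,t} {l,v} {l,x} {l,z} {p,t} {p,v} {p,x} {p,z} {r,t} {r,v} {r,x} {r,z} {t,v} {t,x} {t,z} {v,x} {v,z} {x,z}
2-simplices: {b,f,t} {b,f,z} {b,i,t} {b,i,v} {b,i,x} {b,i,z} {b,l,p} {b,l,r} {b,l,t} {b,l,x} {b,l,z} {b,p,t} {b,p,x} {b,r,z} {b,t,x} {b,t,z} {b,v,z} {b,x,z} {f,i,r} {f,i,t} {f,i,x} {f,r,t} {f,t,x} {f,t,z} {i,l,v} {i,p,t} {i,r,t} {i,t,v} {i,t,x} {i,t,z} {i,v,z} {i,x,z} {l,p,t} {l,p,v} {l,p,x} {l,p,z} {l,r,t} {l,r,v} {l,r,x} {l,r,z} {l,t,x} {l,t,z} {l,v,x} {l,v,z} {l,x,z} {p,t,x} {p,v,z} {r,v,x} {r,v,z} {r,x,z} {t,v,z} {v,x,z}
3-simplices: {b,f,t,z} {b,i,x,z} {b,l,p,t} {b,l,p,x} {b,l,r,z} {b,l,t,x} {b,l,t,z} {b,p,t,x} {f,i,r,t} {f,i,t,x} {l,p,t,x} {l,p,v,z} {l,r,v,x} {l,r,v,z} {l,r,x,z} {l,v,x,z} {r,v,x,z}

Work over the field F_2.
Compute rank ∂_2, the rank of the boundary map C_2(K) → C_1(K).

n_0=10 n_1=41 n_2=52 n_3=17  [Z2]
∂1: piv[bf,bi,bl,bp,br,bt,bv,bx,bz] rk=9  ker:fi,fr,ft,fx,fz,il,ip,ir,it,iv,ix,iz,lp,lr,lt,lv,lx,lz,pt,pv,px,pz,rt,rv,rx,rz,tv,tx,tz,vx,vz,xz
∂2: piv[bft,bfz,bit,biv,bix,biz,blp,blr,blt,blx,blz,bpt,bpx,brz,btx,btz,bvz,bxz,fir,fit,fix,frt,ilv,ipt,itv,lpv,lpz,lrt,lrv,lrx,lvx,lvz] rk=32  ker:ftx,ftz,irt,itx,itz,ivz,ixz,lpt,lpx,lrz,ltx,ltz,lxz,ptx,pvz,rvx,rvz,rxz,tvz,vxz
∂3: piv[bftz,bixz,blpt,blpx,blrz,bltx,bltz,bptx,firt,fitx,lpvz,lrvx,lrvz,lrxz,lvxz] rk=15  ker:lptx,rvxz
rk∂_2=32

rank∂_2=32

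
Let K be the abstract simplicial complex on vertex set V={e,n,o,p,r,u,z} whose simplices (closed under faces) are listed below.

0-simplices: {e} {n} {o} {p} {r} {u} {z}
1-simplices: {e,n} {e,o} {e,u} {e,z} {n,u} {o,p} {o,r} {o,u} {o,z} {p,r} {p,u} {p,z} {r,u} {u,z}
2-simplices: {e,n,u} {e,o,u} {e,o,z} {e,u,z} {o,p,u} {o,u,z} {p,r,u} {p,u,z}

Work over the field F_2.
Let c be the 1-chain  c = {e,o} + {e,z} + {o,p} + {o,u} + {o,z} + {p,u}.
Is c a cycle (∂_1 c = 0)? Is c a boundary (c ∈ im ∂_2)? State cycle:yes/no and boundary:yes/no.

cycle:yes boundary:yes

n_0=7 n_1=14 n_2=8  [Z2]
∂1: piv[en,eo,eu,ez,op,or] rk=6  ker:nu,ou,oz,pr,pu,pz,ru,uz
∂2: piv[enu,eou,eoz,euz,opu,pru,puz] rk=7  ker:ouz
∂1c = 0
c vs im∂2: reduces to 0 ⇒ boundary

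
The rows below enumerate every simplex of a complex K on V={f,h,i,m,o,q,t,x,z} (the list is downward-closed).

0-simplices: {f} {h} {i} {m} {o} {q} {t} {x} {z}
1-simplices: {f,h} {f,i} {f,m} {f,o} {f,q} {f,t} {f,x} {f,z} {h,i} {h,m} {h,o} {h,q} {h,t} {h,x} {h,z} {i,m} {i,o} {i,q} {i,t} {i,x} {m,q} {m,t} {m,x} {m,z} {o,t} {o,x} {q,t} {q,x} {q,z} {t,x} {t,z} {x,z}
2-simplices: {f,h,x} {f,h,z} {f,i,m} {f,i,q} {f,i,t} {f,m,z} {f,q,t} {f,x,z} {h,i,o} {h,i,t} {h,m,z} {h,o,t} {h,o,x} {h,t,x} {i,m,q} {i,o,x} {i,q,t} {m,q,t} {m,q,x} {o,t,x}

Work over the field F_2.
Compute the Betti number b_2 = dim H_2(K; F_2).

n_0=9 n_1=32 n_2=20  [Z2]
∂1: piv[fh,fi,fm,fo,fq,ft,fx,fz] rk=8  ker:hi,hm,ho,hq,ht,hx,hz,im,io,iq,it,ix,mq,mt,mx,mz,ot,ox,qt,qx,qz,tx,tz,xz
∂2: piv[fhx,fhz,fim,fiq,fit,fmz,fqt,fxz,hio,hit,hmz,hot,hox,htx,imq,iox,mqt,mqx] rk=18  ker:iqt,otx
b_2=(20−18)−0=2

b_2=2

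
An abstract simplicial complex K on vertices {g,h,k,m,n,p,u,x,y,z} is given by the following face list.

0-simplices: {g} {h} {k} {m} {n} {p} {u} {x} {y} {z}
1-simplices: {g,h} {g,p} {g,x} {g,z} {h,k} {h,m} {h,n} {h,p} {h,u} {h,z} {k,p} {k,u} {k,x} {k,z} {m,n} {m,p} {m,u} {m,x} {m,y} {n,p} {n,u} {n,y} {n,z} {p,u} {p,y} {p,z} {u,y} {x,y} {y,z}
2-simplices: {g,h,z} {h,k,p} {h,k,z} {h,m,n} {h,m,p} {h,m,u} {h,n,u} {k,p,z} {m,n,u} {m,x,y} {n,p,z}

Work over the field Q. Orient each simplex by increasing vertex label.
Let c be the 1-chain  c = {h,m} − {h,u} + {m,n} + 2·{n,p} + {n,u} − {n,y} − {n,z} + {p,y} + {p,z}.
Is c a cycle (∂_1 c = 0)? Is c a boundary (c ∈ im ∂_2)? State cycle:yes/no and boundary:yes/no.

n_0=10 n_1=29 n_2=11  [Q]
∂1: piv[gh,gp,gx,gz,hk,hm,hn,hu,my] rk=9  ker:hp,hz,kp,ku,kx,kz,mn,mp,mu,mx,np,nu,ny,nz,pu,py,pz,uy,xy,yz
∂2: piv[ghz,hkp,hkz,hmn,hmp,hmu,hnu,kpz,mxy,npz] rk=10  ker:mnu
∂1c = 0
c vs im∂2: residual ≠ 0 ⇒ not boundary

cycle:yes boundary:no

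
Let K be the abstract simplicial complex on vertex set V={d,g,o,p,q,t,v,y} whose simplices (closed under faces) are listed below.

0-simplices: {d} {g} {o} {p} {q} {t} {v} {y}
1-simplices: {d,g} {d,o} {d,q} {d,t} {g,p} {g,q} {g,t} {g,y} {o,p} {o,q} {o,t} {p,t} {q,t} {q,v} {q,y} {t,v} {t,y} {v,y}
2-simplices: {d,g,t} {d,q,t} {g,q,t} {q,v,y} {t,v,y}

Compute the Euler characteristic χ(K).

χ(K)=-5

n_0=8 n_1=18 n_2=5
χ=+8−18+5=-5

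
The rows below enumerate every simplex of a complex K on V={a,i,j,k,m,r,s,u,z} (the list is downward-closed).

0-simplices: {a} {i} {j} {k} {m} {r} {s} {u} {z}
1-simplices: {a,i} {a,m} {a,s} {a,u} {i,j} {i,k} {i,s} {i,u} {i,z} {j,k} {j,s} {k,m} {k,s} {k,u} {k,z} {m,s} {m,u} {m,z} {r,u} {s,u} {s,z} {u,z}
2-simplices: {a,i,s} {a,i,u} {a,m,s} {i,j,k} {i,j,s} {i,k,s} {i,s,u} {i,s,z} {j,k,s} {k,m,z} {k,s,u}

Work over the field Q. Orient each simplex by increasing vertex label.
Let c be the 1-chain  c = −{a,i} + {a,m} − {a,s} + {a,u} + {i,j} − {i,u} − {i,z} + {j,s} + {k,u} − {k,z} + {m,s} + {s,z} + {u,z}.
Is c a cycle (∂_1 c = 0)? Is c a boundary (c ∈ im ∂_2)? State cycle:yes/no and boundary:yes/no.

cycle:yes boundary:no

n_0=9 n_1=22 n_2=11  [Q]
∂1: piv[ai,am,as,au,ij,ik,iz,ru] rk=8  ker:is,iu,jk,js,km,ks,ku,kz,ms,mu,mz,su,sz,uz
∂2: piv[ais,aiu,ams,ijk,ijs,iks,isu,isz,kmz,ksu] rk=10  ker:jks
∂1c = 0
c vs im∂2: residual ≠ 0 ⇒ not boundary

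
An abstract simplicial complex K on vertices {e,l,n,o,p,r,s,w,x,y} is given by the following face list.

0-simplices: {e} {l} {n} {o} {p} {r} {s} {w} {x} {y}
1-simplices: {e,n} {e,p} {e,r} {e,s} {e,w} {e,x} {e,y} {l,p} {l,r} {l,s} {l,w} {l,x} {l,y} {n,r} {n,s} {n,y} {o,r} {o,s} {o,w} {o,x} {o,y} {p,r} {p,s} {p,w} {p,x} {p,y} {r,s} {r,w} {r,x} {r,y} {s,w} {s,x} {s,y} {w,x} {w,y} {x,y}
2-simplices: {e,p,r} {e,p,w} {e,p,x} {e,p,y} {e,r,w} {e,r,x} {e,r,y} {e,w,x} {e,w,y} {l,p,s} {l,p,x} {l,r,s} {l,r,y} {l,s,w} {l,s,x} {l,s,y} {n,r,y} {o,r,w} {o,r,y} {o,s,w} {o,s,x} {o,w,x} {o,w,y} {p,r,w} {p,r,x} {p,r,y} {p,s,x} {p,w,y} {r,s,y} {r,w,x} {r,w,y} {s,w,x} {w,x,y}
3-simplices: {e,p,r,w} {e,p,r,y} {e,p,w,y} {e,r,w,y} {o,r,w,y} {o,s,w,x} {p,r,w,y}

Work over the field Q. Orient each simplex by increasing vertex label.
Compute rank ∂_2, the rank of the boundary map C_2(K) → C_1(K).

rank∂_2=23

n_0=10 n_1=36 n_2=33 n_3=7  [Q]
∂1: piv[en,ep,er,es,ew,ex,ey,lp,or] rk=9  ker:lr,ls,lw,lx,ly,nr,ns,ny,os,ow,ox,oy,pr,ps,pw,px,py,rs,rw,rx,ry,sw,sx,sy,wx,wy,xy
∂2: piv[epr,epw,epx,epy,erw,erx,ery,ewx,ewy,lps,lpx,lrs,lry,lsw,lsx,lsy,nry,orw,ory,osw,osx,owx,wxy] rk=23  ker:owy,prw,prx,pry,psx,pwy,rsy,rwx,rwy,swx
∂3: piv[eprw,epry,epwy,erwy,orwy,oswx] rk=6  ker:prwy
rk∂_2=23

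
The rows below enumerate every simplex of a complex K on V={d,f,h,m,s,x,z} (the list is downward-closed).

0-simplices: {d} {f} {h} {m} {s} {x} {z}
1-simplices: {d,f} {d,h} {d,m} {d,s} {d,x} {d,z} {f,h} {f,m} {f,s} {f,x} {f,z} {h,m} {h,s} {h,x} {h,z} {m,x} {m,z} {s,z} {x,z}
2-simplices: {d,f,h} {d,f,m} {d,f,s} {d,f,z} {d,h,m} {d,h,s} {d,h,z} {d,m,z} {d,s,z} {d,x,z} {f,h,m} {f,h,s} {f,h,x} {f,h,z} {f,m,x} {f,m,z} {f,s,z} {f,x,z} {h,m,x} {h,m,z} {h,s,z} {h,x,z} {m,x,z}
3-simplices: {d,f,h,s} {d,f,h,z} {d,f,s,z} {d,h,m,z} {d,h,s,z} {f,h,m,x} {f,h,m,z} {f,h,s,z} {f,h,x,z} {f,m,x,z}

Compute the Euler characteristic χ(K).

n_0=7 n_1=19 n_2=23 n_3=10
χ=+7−19+23−10=1

χ(K)=1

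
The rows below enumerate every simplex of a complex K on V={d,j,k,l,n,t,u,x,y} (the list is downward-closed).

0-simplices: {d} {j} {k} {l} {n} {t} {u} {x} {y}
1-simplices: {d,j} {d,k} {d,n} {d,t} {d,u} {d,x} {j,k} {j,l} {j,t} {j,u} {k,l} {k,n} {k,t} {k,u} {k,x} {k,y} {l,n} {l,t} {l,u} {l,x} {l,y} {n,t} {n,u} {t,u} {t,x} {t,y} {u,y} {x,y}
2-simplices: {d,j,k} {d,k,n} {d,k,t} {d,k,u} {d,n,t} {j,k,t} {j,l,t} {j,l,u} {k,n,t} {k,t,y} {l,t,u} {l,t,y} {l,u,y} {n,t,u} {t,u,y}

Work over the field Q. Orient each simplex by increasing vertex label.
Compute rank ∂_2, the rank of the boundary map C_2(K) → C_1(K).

rank∂_2=13

n_0=9 n_1=28 n_2=15  [Q]
∂1: piv[dj,dk,dn,dt,du,dx,jl,ky] rk=8  ker:jk,jt,ju,kl,kn,kt,ku,kx,ln,lt,lu,lx,ly,nt,nu,tu,tx,ty,uy,xy
∂2: piv[djk,dkn,dkt,dku,dnt,jkt,jlt,jlu,kty,ltu,lty,luy,ntu] rk=13  ker:knt,tuy
rk∂_2=13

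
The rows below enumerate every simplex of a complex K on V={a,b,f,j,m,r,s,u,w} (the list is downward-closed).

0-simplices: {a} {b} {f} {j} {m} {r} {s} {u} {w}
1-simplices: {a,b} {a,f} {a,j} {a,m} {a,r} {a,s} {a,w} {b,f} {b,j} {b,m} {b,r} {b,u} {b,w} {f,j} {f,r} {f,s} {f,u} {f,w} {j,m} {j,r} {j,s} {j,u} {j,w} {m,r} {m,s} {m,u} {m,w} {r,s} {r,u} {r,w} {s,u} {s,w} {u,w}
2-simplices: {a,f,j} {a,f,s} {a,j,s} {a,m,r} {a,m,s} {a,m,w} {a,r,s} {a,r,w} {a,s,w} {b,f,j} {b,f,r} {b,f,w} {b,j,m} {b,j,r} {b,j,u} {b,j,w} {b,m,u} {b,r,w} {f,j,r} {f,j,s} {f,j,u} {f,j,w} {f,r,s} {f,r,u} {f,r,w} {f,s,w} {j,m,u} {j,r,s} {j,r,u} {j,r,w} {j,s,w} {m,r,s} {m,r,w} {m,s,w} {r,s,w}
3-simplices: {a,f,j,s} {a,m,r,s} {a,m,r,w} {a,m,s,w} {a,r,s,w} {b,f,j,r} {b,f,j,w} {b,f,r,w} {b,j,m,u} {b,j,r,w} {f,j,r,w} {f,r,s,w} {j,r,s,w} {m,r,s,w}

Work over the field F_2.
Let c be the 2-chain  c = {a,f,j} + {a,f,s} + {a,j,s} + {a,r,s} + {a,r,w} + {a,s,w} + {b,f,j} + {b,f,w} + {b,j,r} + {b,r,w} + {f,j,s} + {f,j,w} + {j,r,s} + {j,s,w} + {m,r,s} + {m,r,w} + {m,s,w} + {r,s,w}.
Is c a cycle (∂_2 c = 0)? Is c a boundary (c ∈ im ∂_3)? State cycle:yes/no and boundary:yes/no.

n_0=9 n_1=33 n_2=35 n_3=14  [Z2]
∂1: piv[ab,af,aj,am,ar,as,aw,bu] rk=8  ker:bf,bj,bm,br,bw,fj,fr,fs,fu,fw,jm,jr,js,ju,jw,mr,ms,mu,mw,rs,ru,rw,su,sw,uw
∂2: piv[afj,afs,ajs,amr,ams,amw,ars,arw,asw,bfj,bfr,bfw,bjm,bjr,bju,bjw,bmu,brw,fju,frs,fru] rk=21  ker:fjr,fjs,fjw,frw,fsw,jmu,jrs,jru,jrw,jsw,mrs,mrw,msw,rsw
∂3: piv[afjs,amrs,amrw,amsw,arsw,bfjr,bfjw,bfrw,bjmu,bjrw,frsw,jrsw] rk=12  ker:fjrw,mrsw
∂2c = 0
c vs im∂3: reduces to 0 ⇒ boundary

cycle:yes boundary:yes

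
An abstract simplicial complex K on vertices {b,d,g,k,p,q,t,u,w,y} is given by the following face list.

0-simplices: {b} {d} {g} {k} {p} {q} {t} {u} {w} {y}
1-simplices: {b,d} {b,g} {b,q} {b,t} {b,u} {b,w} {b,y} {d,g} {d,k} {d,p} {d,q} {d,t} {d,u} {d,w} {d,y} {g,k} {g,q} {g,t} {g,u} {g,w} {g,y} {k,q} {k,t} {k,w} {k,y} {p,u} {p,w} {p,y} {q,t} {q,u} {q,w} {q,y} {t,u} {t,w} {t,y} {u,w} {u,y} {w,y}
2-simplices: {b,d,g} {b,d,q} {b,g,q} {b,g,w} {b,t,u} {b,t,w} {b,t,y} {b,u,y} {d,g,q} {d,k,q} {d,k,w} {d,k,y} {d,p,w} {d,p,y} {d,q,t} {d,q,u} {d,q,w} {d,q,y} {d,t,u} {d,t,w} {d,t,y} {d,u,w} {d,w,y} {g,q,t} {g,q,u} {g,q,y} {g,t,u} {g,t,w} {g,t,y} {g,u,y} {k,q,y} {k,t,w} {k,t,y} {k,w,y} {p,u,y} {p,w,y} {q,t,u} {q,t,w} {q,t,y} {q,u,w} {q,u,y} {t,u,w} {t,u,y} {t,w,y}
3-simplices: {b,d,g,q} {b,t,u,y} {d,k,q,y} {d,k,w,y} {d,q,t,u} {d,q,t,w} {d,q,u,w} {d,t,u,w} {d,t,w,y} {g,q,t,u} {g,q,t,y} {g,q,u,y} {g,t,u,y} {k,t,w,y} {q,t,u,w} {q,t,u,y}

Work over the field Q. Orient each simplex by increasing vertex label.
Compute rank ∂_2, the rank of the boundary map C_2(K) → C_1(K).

n_0=10 n_1=38 n_2=44 n_3=16  [Q]
∂1: piv[bd,bg,bq,bt,bu,bw,by,dk,dp] rk=9  ker:dg,dq,dt,du,dw,dy,gk,gq,gt,gu,gw,gy,kq,kt,kw,ky,pu,pw,py,qt,qu,qw,qy,tu,tw,ty,uw,uy,wy
∂2: piv[bdg,bdq,bgq,bgw,btu,btw,bty,buy,dkq,dkw,dky,dpw,dpy,dqt,dqu,dqw,dqy,dtu,dtw,dty,duw,dwy,gqt,gqu,gqy,gtw,ktw,puy] rk=28  ker:dgq,gtu,gty,guy,kqy,kty,kwy,pwy,qtu,qtw,qty,quw,quy,tuw,tuy,twy
∂3: piv[bdgq,btuy,dkqy,dkwy,dqtu,dqtw,dquw,dtuw,dtwy,gqtu,gqty,gquy,gtuy,ktwy] rk=14  ker:qtuw,qtuy
rk∂_2=28

rank∂_2=28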